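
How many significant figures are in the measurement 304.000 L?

6

304.000: trailing zeros after a decimal point are significant; zeros between nonzero digits are significant.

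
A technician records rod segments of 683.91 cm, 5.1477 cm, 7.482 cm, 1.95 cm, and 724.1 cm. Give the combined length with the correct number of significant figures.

1422.6 cm

683.91 cm + 5.1477 cm + 7.482 cm + 1.95 cm + 724.1 cm = 1422.5897 cm.
Addition/subtraction keeps the fewest decimal places: 683.91 → 2 decimal places, 5.1477 → 4 decimal places, 7.482 → 3 decimal places, 1.95 → 2 decimal places, 724.1 → 1 decimal place; limit is 1.
Rounded to 1 decimal place: 1422.6 cm.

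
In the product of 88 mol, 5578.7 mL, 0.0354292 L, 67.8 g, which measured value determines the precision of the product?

88 mol → 2 s.f.; 5578.7 mL → 5 s.f.; 0.0354292 L → 6 s.f.; 67.8 g → 3 s.f.
The fewest is 2 significant figures, from 88 mol.

88 mol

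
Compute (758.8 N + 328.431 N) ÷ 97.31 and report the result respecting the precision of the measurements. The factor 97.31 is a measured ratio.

758.8 N + 328.431 N = 1087.231 N; the sum is limited to 1 decimal place (5 s.f.).
Carrying full precision, 1087.231 ÷ 97.31 = 11.1728599322… N; 97.31 has 4 s.f., so the result keeps min(5, 4) = 4 s.f.
Rounded to 4 significant figures: 11.17 N.

11.17 N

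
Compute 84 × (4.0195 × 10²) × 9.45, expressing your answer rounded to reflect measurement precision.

84 × (4.0195 × 10²) × 9.45 = 319067.91
Multiplication/division keeps the fewest significant figures: 84 → 2 s.f., 4.0195 × 10² → 5 s.f., 9.45 → 3 s.f.; limit is 2.
Rounded to 2 significant figures: 3.2 × 10⁵.

3.2 × 10⁵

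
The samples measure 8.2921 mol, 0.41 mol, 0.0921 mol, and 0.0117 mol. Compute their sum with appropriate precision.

8.81 mol

8.2921 mol + 0.41 mol + 0.0921 mol + 0.0117 mol = 8.8059 mol.
Addition/subtraction keeps the fewest decimal places: 8.2921 → 4 decimal places, 0.41 → 2 decimal places, 0.0921 → 4 decimal places, 0.0117 → 4 decimal places; limit is 2.
Rounded to 2 decimal places: 8.81 mol.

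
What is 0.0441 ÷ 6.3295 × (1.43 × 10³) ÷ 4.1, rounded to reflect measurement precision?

0.0441 ÷ 6.3295 × (1.43 × 10³) ÷ 4.1 = 2.43008444778…
Multiplication/division keeps the fewest significant figures: 0.0441 → 3 s.f., 6.3295 → 5 s.f., 1.43 × 10³ → 3 s.f., 4.1 → 2 s.f.; limit is 2.
Rounded to 2 significant figures: 2.4.

2.4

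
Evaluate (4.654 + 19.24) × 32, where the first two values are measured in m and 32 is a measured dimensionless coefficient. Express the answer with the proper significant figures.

4.654 m + 19.24 m = 23.894 m; the sum is limited to 2 decimal places (4 s.f.).
Carrying full precision, 23.894 × 32 = 764.608 m; 32 has 2 s.f., so the result keeps min(4, 2) = 2 s.f.
Rounded to 2 significant figures: 7.6 × 10^2 m.

7.6 × 10^2 m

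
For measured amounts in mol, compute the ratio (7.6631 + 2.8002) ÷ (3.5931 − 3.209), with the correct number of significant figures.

7.6631 + 2.8002 = 10.4633, limited to 4 d.p. → 6 s.f.; 3.5931 − 3.209 = 0.3841, limited to 3 d.p. → 3 s.f.
Carrying full precision, 10.4633 ÷ 0.3841 = 27.2410830513…; keep min(6, 3) = 3 s.f.
Rounded to 3 significant figures: 27.2.

27.2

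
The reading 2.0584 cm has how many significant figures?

5

2.0584: zeros between nonzero digits are significant.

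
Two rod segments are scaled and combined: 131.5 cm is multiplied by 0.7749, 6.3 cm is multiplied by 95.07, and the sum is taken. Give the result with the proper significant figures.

131.5 × 0.7749 = 101.89935 → 101.9 cm (4 s.f., last digit at the 10^-1 place).
6.3 × 95.07 = 598.941 → 6.0 × 10^2 cm (2 s.f., last digit at the 10^1 place).
Sum: 700.84035 cm; keep the coarser place, 10^1.
Result: 7.0 × 10^2 cm.

7.0 × 10^2 cm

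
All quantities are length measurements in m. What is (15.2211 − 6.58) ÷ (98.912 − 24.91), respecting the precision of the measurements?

15.2211 − 6.58 = 8.6411, limited to 2 d.p. → 3 s.f.; 98.912 − 24.91 = 74.002, limited to 2 d.p. → 4 s.f.
Carrying full precision, 8.6411 ÷ 74.002 = 0.116768465717…; keep min(3, 4) = 3 s.f.
Rounded to 3 significant figures: 0.117.

0.117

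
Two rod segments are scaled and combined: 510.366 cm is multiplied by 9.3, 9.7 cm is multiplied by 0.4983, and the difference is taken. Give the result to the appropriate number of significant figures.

4.7 × 10^3 cm

510.366 × 9.3 = 4746.4038 → 4.7 × 10^3 cm (2 s.f., last digit at the 10^2 place).
9.7 × 0.4983 = 4.83351 → 4.8 cm (2 s.f., last digit at the 10^-1 place).
Difference: 4741.57029 cm; keep the coarser place, 10^2.
Result: 4.7 × 10^3 cm.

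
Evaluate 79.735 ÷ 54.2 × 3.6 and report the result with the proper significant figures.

5.3

79.735 ÷ 54.2 × 3.6 = 5.29605166052…
Multiplication/division keeps the fewest significant figures: 79.735 → 5 s.f., 54.2 → 3 s.f., 3.6 → 2 s.f.; limit is 2.
Rounded to 2 significant figures: 5.3.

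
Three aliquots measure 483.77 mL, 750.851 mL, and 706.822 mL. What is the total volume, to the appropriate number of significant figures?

1941.44 mL

483.77 mL + 750.851 mL + 706.822 mL = 1941.443 mL.
Addition/subtraction keeps the fewest decimal places: 483.77 → 2 decimal places, 750.851 → 3 decimal places, 706.822 → 3 decimal places; limit is 2.
Rounded to 2 decimal places: 1941.44 mL.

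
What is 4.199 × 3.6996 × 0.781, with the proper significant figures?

4.199 × 3.6996 × 0.781 = 12.1325385324
Multiplication/division keeps the fewest significant figures: 4.199 → 4 s.f., 3.6996 → 5 s.f., 0.781 → 3 s.f.; limit is 3.
Rounded to 3 significant figures: 12.1.

12.1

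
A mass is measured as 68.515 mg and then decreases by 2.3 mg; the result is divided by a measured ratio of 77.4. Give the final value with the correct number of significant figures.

0.855 mg

68.515 mg − 2.3 mg = 66.215 mg; the difference is limited to 1 decimal place (3 s.f.).
Carrying full precision, 66.215 ÷ 77.4 = 0.855490956072… mg; 77.4 has 3 s.f., so the result keeps min(3, 3) = 3 s.f.
Rounded to 3 significant figures: 0.855 mg.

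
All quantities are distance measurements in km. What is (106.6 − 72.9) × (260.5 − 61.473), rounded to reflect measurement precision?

6.71 × 10^3 km²

106.6 − 72.9 = 33.7, limited to 1 d.p. → 3 s.f.; 260.5 − 61.473 = 199.027, limited to 1 d.p. → 4 s.f.
Carrying full precision, 33.7 × 199.027 = 6707.2099; keep min(3, 4) = 3 s.f.
Rounded to 3 significant figures: 6.71 × 10^3 km².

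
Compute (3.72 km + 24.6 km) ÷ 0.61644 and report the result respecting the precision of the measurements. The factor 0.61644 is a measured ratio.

45.9 km

3.72 km + 24.6 km = 28.32 km; the sum is limited to 1 decimal place (3 s.f.).
Carrying full precision, 28.32 ÷ 0.61644 = 45.9412108234… km; 0.61644 has 5 s.f., so the result keeps min(3, 5) = 3 s.f.
Rounded to 3 significant figures: 45.9 km.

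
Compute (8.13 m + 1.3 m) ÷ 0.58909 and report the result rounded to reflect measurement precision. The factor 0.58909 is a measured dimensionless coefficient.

16 m

8.13 m + 1.3 m = 9.43 m; the sum is limited to 1 decimal place (2 s.f.).
Carrying full precision, 9.43 ÷ 0.58909 = 16.0077407527… m; 0.58909 has 5 s.f., so the result keeps min(2, 5) = 2 s.f.
Rounded to 2 significant figures: 16 m.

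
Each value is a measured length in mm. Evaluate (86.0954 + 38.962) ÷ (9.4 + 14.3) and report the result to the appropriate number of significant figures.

5.28

86.0954 + 38.962 = 125.0574, limited to 3 d.p. → 6 s.f.; 9.4 + 14.3 = 23.7, limited to 1 d.p. → 3 s.f.
Carrying full precision, 125.0574 ÷ 23.7 = 5.2766835443…; keep min(6, 3) = 3 s.f.
Rounded to 3 significant figures: 5.28.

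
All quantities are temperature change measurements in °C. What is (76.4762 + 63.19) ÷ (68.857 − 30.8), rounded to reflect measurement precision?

3.67

76.4762 + 63.19 = 139.6662, limited to 2 d.p. → 5 s.f.; 68.857 − 30.8 = 38.057, limited to 1 d.p. → 3 s.f.
Carrying full precision, 139.6662 ÷ 38.057 = 3.66992143364…; keep min(5, 3) = 3 s.f.
Rounded to 3 significant figures: 3.67.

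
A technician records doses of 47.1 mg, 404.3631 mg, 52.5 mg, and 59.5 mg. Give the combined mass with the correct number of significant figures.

563.5 mg

47.1 mg + 404.3631 mg + 52.5 mg + 59.5 mg = 563.4631 mg.
Addition/subtraction keeps the fewest decimal places: 47.1 → 1 decimal place, 404.3631 → 4 decimal places, 52.5 → 1 decimal place, 59.5 → 1 decimal place; limit is 1.
Rounded to 1 decimal place: 563.5 mg.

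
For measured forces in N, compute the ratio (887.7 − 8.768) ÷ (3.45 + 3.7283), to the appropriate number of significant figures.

122

887.7 − 8.768 = 878.932, limited to 1 d.p. → 4 s.f.; 3.45 + 3.7283 = 7.1783, limited to 2 d.p. → 3 s.f.
Carrying full precision, 878.932 ÷ 7.1783 = 122.44291824…; keep min(4, 3) = 3 s.f.
Rounded to 3 significant figures: 122.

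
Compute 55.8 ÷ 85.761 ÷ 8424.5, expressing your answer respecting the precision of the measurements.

55.8 ÷ 85.761 ÷ 8424.5 = 0.0000772325239786…
Multiplication/division keeps the fewest significant figures: 55.8 → 3 s.f., 85.761 → 5 s.f., 8424.5 → 5 s.f.; limit is 3.
Rounded to 3 significant figures: 7.72 × 10^-5.

7.72 × 10^-5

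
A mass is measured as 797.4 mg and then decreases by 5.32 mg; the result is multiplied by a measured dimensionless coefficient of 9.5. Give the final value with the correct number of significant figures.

7.5 × 10^3 mg

797.4 mg − 5.32 mg = 792.08 mg; the difference is limited to 1 decimal place (4 s.f.).
Carrying full precision, 792.08 × 9.5 = 7524.76 mg; 9.5 has 2 s.f., so the result keeps min(4, 2) = 2 s.f.
Rounded to 2 significant figures: 7.5 × 10^3 mg.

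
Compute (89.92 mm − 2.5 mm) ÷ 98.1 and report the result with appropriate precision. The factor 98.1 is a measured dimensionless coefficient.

89.92 mm − 2.5 mm = 87.42 mm; the difference is limited to 1 decimal place (3 s.f.).
Carrying full precision, 87.42 ÷ 98.1 = 0.891131498471… mm; 98.1 has 3 s.f., so the result keeps min(3, 3) = 3 s.f.
Rounded to 3 significant figures: 0.891 mm.

0.891 mm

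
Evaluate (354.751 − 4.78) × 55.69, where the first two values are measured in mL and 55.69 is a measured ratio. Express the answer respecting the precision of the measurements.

354.751 mL − 4.78 mL = 349.971 mL; the difference is limited to 2 decimal places (5 s.f.).
Carrying full precision, 349.971 × 55.69 = 19489.88499 mL; 55.69 has 4 s.f., so the result keeps min(5, 4) = 4 s.f.
Rounded to 4 significant figures: 1.949 × 10^4 mL.

1.949 × 10^4 mL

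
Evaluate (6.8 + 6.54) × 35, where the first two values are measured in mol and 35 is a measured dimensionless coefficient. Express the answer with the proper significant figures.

4.7 × 10^2 mol

6.8 mol + 6.54 mol = 13.34 mol; the sum is limited to 1 decimal place (3 s.f.).
Carrying full precision, 13.34 × 35 = 466.9 mol; 35 has 2 s.f., so the result keeps min(3, 2) = 2 s.f.
Rounded to 2 significant figures: 4.7 × 10^2 mol.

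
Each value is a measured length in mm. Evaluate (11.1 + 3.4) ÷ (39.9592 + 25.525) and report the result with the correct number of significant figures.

11.1 + 3.4 = 14.5, limited to 1 d.p. → 3 s.f.; 39.9592 + 25.525 = 65.4842, limited to 3 d.p. → 5 s.f.
Carrying full precision, 14.5 ÷ 65.4842 = 0.221427458837…; keep min(3, 5) = 3 s.f.
Rounded to 3 significant figures: 0.221.

0.221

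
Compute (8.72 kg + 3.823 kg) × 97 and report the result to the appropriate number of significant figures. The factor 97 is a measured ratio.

1.2 × 10^3 kg

8.72 kg + 3.823 kg = 12.543 kg; the sum is limited to 2 decimal places (4 s.f.).
Carrying full precision, 12.543 × 97 = 1216.671 kg; 97 has 2 s.f., so the result keeps min(4, 2) = 2 s.f.
Rounded to 2 significant figures: 1.2 × 10^3 kg.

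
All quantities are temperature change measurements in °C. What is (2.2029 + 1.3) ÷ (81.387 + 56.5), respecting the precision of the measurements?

2.2029 + 1.3 = 3.5029, limited to 1 d.p. → 2 s.f.; 81.387 + 56.5 = 137.887, limited to 1 d.p. → 4 s.f.
Carrying full precision, 3.5029 ÷ 137.887 = 0.0254041352702…; keep min(2, 4) = 2 s.f.
Rounded to 2 significant figures: 2.5 × 10^-2.

2.5 × 10^-2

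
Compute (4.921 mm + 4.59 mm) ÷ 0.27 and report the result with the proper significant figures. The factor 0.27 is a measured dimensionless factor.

4.921 mm + 4.59 mm = 9.511 mm; the sum is limited to 2 decimal places (3 s.f.).
Carrying full precision, 9.511 ÷ 0.27 = 35.2259259259… mm; 0.27 has 2 s.f., so the result keeps min(3, 2) = 2 s.f.
Rounded to 2 significant figures: 35 mm.

35 mm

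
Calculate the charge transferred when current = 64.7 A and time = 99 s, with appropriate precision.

charge transferred = 64.7 A × 99 s = 6405.3 C.
64.7 has 3 significant figures; 99 has 2.
Division/multiplication keeps the fewest: 2 significant figures.
Rounded: 6.4 × 10^3 C.

6.4 × 10^3 C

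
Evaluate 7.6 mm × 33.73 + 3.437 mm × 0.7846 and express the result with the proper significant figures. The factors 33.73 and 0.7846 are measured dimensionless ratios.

2.6 × 10² mm

7.6 × 33.73 = 256.348 → 2.6 × 10² mm (2 s.f., last digit at the 10^1 place).
3.437 × 0.7846 = 2.6966702 → 2.697 mm (4 s.f., last digit at the 10^-3 place).
Sum: 259.0446702 mm; keep the coarser place, 10^1.
Result: 2.6 × 10² mm.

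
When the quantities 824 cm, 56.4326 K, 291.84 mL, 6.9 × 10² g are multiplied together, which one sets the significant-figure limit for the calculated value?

824 cm → 3 s.f.; 56.4326 K → 6 s.f.; 291.84 mL → 5 s.f.; 6.9 × 10² g → 2 s.f.
The fewest is 2 significant figures, from 6.9 × 10² g.

6.9 × 10² g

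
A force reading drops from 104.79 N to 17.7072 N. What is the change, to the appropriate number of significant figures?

87.08 N

104.79 N − 17.7072 N = 87.0828 N.
Addition/subtraction keeps the fewest decimal places: 104.79 → 2 decimal places, 17.7072 → 4 decimal places; limit is 2.
Rounded to 2 decimal places: 87.08 N.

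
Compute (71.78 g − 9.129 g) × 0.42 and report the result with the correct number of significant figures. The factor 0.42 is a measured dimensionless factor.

71.78 g − 9.129 g = 62.651 g; the difference is limited to 2 decimal places (4 s.f.).
Carrying full precision, 62.651 × 0.42 = 26.31342 g; 0.42 has 2 s.f., so the result keeps min(4, 2) = 2 s.f.
Rounded to 2 significant figures: 26 g.

26 g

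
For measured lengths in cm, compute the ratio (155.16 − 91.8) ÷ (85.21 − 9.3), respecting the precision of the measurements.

155.16 − 91.8 = 63.36, limited to 1 d.p. → 3 s.f.; 85.21 − 9.3 = 75.91, limited to 1 d.p. → 3 s.f.
Carrying full precision, 63.36 ÷ 75.91 = 0.834672638651…; keep min(3, 3) = 3 s.f.
Rounded to 3 significant figures: 8.35 × 10⁻¹.

8.35 × 10⁻¹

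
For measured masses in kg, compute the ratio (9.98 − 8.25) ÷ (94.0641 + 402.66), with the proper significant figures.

0.00348

9.98 − 8.25 = 1.73, limited to 2 d.p. → 3 s.f.; 94.0641 + 402.66 = 496.7241, limited to 2 d.p. → 5 s.f.
Carrying full precision, 1.73 ÷ 496.7241 = 0.00348281873177…; keep min(3, 5) = 3 s.f.
Rounded to 3 significant figures: 0.00348.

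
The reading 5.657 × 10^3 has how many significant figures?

5.657 × 10^3: in scientific notation every digit of the coefficient is significant.

4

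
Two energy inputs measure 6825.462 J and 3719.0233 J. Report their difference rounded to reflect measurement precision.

3106.439 J

6825.462 J − 3719.0233 J = 3106.4387 J.
Addition/subtraction keeps the fewest decimal places: 6825.462 → 3 decimal places, 3719.0233 → 4 decimal places; limit is 3.
Rounded to 3 decimal places: 3106.439 J.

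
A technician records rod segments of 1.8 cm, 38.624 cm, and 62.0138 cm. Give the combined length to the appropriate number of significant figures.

102.4 cm

1.8 cm + 38.624 cm + 62.0138 cm = 102.4378 cm.
Addition/subtraction keeps the fewest decimal places: 1.8 → 1 decimal place, 38.624 → 3 decimal places, 62.0138 → 4 decimal places; limit is 1.
Rounded to 1 decimal place: 102.4 cm.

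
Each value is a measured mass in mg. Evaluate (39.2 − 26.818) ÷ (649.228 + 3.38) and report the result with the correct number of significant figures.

39.2 − 26.818 = 12.382, limited to 1 d.p. → 3 s.f.; 649.228 + 3.38 = 652.608, limited to 2 d.p. → 5 s.f.
Carrying full precision, 12.382 ÷ 652.608 = 0.0189731048348…; keep min(3, 5) = 3 s.f.
Rounded to 3 significant figures: 1.90 × 10^-2.

1.90 × 10^-2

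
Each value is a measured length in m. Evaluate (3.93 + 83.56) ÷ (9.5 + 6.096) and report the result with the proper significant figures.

5.61

3.93 + 83.56 = 87.49, limited to 2 d.p. → 4 s.f.; 9.5 + 6.096 = 15.596, limited to 1 d.p. → 3 s.f.
Carrying full precision, 87.49 ÷ 15.596 = 5.60977173634…; keep min(4, 3) = 3 s.f.
Rounded to 3 significant figures: 5.61.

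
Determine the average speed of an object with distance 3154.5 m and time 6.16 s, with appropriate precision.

average speed = 3154.5 m ÷ 6.16 s = 512.094155844… m/s.
3154.5 has 5 significant figures; 6.16 has 3.
Division/multiplication keeps the fewest: 3 significant figures.
Rounded: 512 m/s.

512 m/s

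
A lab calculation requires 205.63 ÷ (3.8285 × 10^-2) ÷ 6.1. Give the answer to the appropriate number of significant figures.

8.8 × 10^2

205.63 ÷ (3.8285 × 10^-2) ÷ 6.1 = 880.497219944…
Multiplication/division keeps the fewest significant figures: 205.63 → 5 s.f., 3.8285 × 10^-2 → 5 s.f., 6.1 → 2 s.f.; limit is 2.
Rounded to 2 significant figures: 8.8 × 10^2.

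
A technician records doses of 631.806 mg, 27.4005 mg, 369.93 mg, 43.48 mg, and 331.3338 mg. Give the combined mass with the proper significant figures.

631.806 mg + 27.4005 mg + 369.93 mg + 43.48 mg + 331.3338 mg = 1403.9503 mg.
Addition/subtraction keeps the fewest decimal places: 631.806 → 3 decimal places, 27.4005 → 4 decimal places, 369.93 → 2 decimal places, 43.48 → 2 decimal places, 331.3338 → 4 decimal places; limit is 2.
Rounded to 2 decimal places: 1403.95 mg.

1403.95 mg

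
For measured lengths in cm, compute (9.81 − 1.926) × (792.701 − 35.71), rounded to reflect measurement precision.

5.97 × 10^3 cm²

9.81 − 1.926 = 7.884, limited to 2 d.p. → 3 s.f.; 792.701 − 35.71 = 756.991, limited to 2 d.p. → 5 s.f.
Carrying full precision, 7.884 × 756.991 = 5968.117044; keep min(3, 5) = 3 s.f.
Rounded to 3 significant figures: 5.97 × 10^3 cm².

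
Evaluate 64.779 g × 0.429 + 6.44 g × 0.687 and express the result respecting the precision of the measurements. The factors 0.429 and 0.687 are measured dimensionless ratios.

32.2 g

64.779 × 0.429 = 27.790191 → 27.8 g (3 s.f., last digit at the 10^-1 place).
6.44 × 0.687 = 4.42428 → 4.42 g (3 s.f., last digit at the 10^-2 place).
Sum: 32.214471 g; keep the coarser place, 10^-1.
Result: 32.2 g.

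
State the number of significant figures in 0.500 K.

0.500: leading zeros are not significant; trailing zeros after a decimal point are significant.

3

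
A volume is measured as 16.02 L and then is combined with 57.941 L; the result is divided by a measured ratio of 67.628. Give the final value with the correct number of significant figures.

1.094 L

16.02 L + 57.941 L = 73.961 L; the sum is limited to 2 decimal places (4 s.f.).
Carrying full precision, 73.961 ÷ 67.628 = 1.09364464423… L; 67.628 has 5 s.f., so the result keeps min(4, 5) = 4 s.f.
Rounded to 4 significant figures: 1.094 L.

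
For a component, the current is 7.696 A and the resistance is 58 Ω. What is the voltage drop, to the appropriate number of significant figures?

voltage drop = 7.696 A × 58 Ω = 446.368 V.
7.696 has 4 significant figures; 58 has 2.
Division/multiplication keeps the fewest: 2 significant figures.
Rounded: 4.5 × 10² V.

4.5 × 10² V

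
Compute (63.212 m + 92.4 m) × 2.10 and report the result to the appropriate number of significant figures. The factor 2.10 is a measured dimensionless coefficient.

327 m

63.212 m + 92.4 m = 155.612 m; the sum is limited to 1 decimal place (4 s.f.).
Carrying full precision, 155.612 × 2.10 = 326.7852 m; 2.10 has 3 s.f., so the result keeps min(4, 3) = 3 s.f.
Rounded to 3 significant figures: 327 m.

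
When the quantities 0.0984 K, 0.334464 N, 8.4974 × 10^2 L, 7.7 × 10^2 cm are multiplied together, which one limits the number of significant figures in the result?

7.7 × 10^2 cm

0.0984 K → 3 s.f.; 0.334464 N → 6 s.f.; 8.4974 × 10^2 L → 5 s.f.; 7.7 × 10^2 cm → 2 s.f.
The fewest is 2 significant figures, from 7.7 × 10^2 cm.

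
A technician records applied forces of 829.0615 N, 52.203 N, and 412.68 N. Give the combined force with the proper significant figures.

829.0615 N + 52.203 N + 412.68 N = 1293.9445 N.
Addition/subtraction keeps the fewest decimal places: 829.0615 → 4 decimal places, 52.203 → 3 decimal places, 412.68 → 2 decimal places; limit is 2.
Rounded to 2 decimal places: 1293.94 N.

1293.94 N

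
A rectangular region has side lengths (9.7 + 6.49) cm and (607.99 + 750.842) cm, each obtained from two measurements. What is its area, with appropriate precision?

2.20 × 10⁴ cm²

9.7 + 6.49 = 16.19, limited to 1 d.p. → 3 s.f.; 607.99 + 750.842 = 1358.832, limited to 2 d.p. → 6 s.f.
Carrying full precision, 16.19 × 1358.832 = 21999.49008; keep min(3, 6) = 3 s.f.
Rounded to 3 significant figures: 2.20 × 10⁴ cm².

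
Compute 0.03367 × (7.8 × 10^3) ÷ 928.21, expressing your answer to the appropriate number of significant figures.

0.28

0.03367 × (7.8 × 10^3) ÷ 928.21 = 0.282938128225…
Multiplication/division keeps the fewest significant figures: 0.03367 → 4 s.f., 7.8 × 10^3 → 2 s.f., 928.21 → 5 s.f.; limit is 2.
Rounded to 2 significant figures: 0.28.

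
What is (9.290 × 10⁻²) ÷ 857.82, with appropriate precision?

(9.290 × 10⁻²) ÷ 857.82 = 0.000108297778089…
Multiplication/division keeps the fewest significant figures: 9.290 × 10⁻² → 4 s.f., 857.82 → 5 s.f.; limit is 4.
Rounded to 4 significant figures: 1.083 × 10⁻⁴.

1.083 × 10⁻⁴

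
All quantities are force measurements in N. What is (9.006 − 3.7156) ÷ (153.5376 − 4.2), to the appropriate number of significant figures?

0.03543

9.006 − 3.7156 = 5.2904, limited to 3 d.p. → 4 s.f.; 153.5376 − 4.2 = 149.3376, limited to 1 d.p. → 4 s.f.
Carrying full precision, 5.2904 ÷ 149.3376 = 0.0354257735493…; keep min(4, 4) = 4 s.f.
Rounded to 4 significant figures: 0.03543.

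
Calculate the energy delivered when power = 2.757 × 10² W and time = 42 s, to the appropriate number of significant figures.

1.2 × 10⁴ J

energy delivered = 2.757 × 10² W × 42 s = 11579.4 J.
2.757 × 10² has 4 significant figures; 42 has 2.
Division/multiplication keeps the fewest: 2 significant figures.
Rounded: 1.2 × 10⁴ J.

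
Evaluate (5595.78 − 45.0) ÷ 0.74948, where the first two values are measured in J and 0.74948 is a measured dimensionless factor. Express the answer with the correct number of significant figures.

5595.78 J − 45.0 J = 5550.78 J; the difference is limited to 1 decimal place (5 s.f.).
Carrying full precision, 5550.78 ÷ 0.74948 = 7406.17494796… J; 0.74948 has 5 s.f., so the result keeps min(5, 5) = 5 s.f.
Rounded to 5 significant figures: 7406.2 J.

7406.2 J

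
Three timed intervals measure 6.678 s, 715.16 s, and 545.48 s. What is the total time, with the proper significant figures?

1267.32 s

6.678 s + 715.16 s + 545.48 s = 1267.318 s.
Addition/subtraction keeps the fewest decimal places: 6.678 → 3 decimal places, 715.16 → 2 decimal places, 545.48 → 2 decimal places; limit is 2.
Rounded to 2 decimal places: 1267.32 s.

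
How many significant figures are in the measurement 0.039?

2

0.039: leading zeros are not significant.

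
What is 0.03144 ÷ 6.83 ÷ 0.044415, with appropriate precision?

0.03144 ÷ 6.83 ÷ 0.044415 = 0.103641136631…
Multiplication/division keeps the fewest significant figures: 0.03144 → 4 s.f., 6.83 → 3 s.f., 0.044415 → 5 s.f.; limit is 3.
Rounded to 3 significant figures: 0.104.

0.104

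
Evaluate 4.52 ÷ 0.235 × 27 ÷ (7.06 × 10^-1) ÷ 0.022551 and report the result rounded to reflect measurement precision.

4.52 ÷ 0.235 × 27 ÷ (7.06 × 10^-1) ÷ 0.022551 = 32618.4883629…
Multiplication/division keeps the fewest significant figures: 4.52 → 3 s.f., 0.235 → 3 s.f., 27 → 2 s.f., 7.06 × 10^-1 → 3 s.f., 0.022551 → 5 s.f.; limit is 2.
Rounded to 2 significant figures: 3.3 × 10^4.

3.3 × 10^4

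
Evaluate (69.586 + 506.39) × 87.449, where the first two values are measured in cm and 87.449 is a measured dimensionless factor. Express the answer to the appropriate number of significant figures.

50369 cm

69.586 cm + 506.39 cm = 575.976 cm; the sum is limited to 2 decimal places (5 s.f.).
Carrying full precision, 575.976 × 87.449 = 50368.525224 cm; 87.449 has 5 s.f., so the result keeps min(5, 5) = 5 s.f.
Rounded to 5 significant figures: 50369 cm.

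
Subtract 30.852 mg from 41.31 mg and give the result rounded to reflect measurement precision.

10.46 mg

41.31 mg − 30.852 mg = 10.458 mg.
Addition/subtraction keeps the fewest decimal places: 41.31 → 2 decimal places, 30.852 → 3 decimal places; limit is 2.
Rounded to 2 decimal places: 10.46 mg.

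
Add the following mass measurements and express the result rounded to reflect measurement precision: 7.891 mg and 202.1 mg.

2.100 × 10^2 mg

7.891 mg + 202.1 mg = 209.991 mg.
Addition/subtraction keeps the fewest decimal places: 7.891 → 3 decimal places, 202.1 → 1 decimal place; limit is 1.
Rounded to 1 decimal place: 2.100 × 10^2 mg.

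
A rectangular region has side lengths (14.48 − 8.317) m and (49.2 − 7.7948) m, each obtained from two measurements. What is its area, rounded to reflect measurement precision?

255 m²

14.48 − 8.317 = 6.163, limited to 2 d.p. → 3 s.f.; 49.2 − 7.7948 = 41.4052, limited to 1 d.p. → 3 s.f.
Carrying full precision, 6.163 × 41.4052 = 255.1802476; keep min(3, 3) = 3 s.f.
Rounded to 3 significant figures: 255 m².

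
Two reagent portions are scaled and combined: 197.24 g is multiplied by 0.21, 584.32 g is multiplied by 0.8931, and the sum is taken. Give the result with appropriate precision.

197.24 × 0.21 = 41.4204 → 41 g (2 s.f., last digit at the 10^0 place).
584.32 × 0.8931 = 521.856192 → 521.9 g (4 s.f., last digit at the 10^-1 place).
Sum: 563.276592 g; keep the coarser place, 10^0.
Result: 563 g.

563 g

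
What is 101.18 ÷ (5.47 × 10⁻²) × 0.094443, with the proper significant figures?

175

101.18 ÷ (5.47 × 10⁻²) × 0.094443 = 174.693651554…
Multiplication/division keeps the fewest significant figures: 101.18 → 5 s.f., 5.47 × 10⁻² → 3 s.f., 0.094443 → 5 s.f.; limit is 3.
Rounded to 3 significant figures: 175.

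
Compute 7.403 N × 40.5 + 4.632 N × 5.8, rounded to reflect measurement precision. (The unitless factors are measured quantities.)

7.403 × 40.5 = 299.8215 → 3.00 × 10^2 N (3 s.f., last digit at the 10^0 place).
4.632 × 5.8 = 26.8656 → 27 N (2 s.f., last digit at the 10^0 place).
Sum: 326.6871 N; keep the coarser place, 10^0.
Result: 327 N.

327 N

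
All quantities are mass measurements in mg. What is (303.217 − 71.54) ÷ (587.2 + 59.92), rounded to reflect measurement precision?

303.217 − 71.54 = 231.677, limited to 2 d.p. → 5 s.f.; 587.2 + 59.92 = 647.12, limited to 1 d.p. → 4 s.f.
Carrying full precision, 231.677 ÷ 647.12 = 0.35801242428…; keep min(5, 4) = 4 s.f.
Rounded to 4 significant figures: 0.3580.

0.3580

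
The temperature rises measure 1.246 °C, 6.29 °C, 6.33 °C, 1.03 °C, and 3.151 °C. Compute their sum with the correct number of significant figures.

18.05 °C

1.246 °C + 6.29 °C + 6.33 °C + 1.03 °C + 3.151 °C = 18.047 °C.
Addition/subtraction keeps the fewest decimal places: 1.246 → 3 decimal places, 6.29 → 2 decimal places, 6.33 → 2 decimal places, 1.03 → 2 decimal places, 3.151 → 3 decimal places; limit is 2.
Rounded to 2 decimal places: 18.05 °C.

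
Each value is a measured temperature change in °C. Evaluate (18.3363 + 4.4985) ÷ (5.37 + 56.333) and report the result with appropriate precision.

0.3701

18.3363 + 4.4985 = 22.8348, limited to 4 d.p. → 6 s.f.; 5.37 + 56.333 = 61.703, limited to 2 d.p. → 4 s.f.
Carrying full precision, 22.8348 ÷ 61.703 = 0.37007600927…; keep min(6, 4) = 4 s.f.
Rounded to 4 significant figures: 0.3701.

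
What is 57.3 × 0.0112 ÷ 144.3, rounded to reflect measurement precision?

4.45 × 10^-3

57.3 × 0.0112 ÷ 144.3 = 0.0044474012474…
Multiplication/division keeps the fewest significant figures: 57.3 → 3 s.f., 0.0112 → 3 s.f., 144.3 → 4 s.f.; limit is 3.
Rounded to 3 significant figures: 4.45 × 10^-3.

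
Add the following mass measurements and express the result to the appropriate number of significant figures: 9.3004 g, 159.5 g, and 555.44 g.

9.3004 g + 159.5 g + 555.44 g = 724.2404 g.
Addition/subtraction keeps the fewest decimal places: 9.3004 → 4 decimal places, 159.5 → 1 decimal place, 555.44 → 2 decimal places; limit is 1.
Rounded to 1 decimal place: 724.2 g.

724.2 g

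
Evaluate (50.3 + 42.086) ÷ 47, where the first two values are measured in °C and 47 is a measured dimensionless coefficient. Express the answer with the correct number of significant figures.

50.3 °C + 42.086 °C = 92.386 °C; the sum is limited to 1 decimal place (3 s.f.).
Carrying full precision, 92.386 ÷ 47 = 1.96565957447… °C; 47 has 2 s.f., so the result keeps min(3, 2) = 2 s.f.
Rounded to 2 significant figures: 2.0 °C.

2.0 °C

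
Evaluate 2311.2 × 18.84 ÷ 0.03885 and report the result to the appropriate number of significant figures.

1.121 × 10⁶

2311.2 × 18.84 ÷ 0.03885 = 1120798.14672…
Multiplication/division keeps the fewest significant figures: 2311.2 → 5 s.f., 18.84 → 4 s.f., 0.03885 → 4 s.f.; limit is 4.
Rounded to 4 significant figures: 1.121 × 10⁶.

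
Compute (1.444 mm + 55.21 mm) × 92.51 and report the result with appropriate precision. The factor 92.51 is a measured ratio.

5.241 × 10^3 mm

1.444 mm + 55.21 mm = 56.654 mm; the sum is limited to 2 decimal places (4 s.f.).
Carrying full precision, 56.654 × 92.51 = 5241.06154 mm; 92.51 has 4 s.f., so the result keeps min(4, 4) = 4 s.f.
Rounded to 4 significant figures: 5.241 × 10^3 mm.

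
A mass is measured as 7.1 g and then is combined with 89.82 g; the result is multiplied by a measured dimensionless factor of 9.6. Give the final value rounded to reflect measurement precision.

9.3 × 10^2 g

7.1 g + 89.82 g = 96.92 g; the sum is limited to 1 decimal place (3 s.f.).
Carrying full precision, 96.92 × 9.6 = 930.432 g; 9.6 has 2 s.f., so the result keeps min(3, 2) = 2 s.f.
Rounded to 2 significant figures: 9.3 × 10^2 g.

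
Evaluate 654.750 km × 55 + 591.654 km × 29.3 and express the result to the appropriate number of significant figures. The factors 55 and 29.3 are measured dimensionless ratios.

5.3 × 10⁴ km

654.750 × 55 = 36011.25 → 3.6 × 10⁴ km (2 s.f., last digit at the 10^3 place).
591.654 × 29.3 = 17335.4622 → 1.73 × 10⁴ km (3 s.f., last digit at the 10^2 place).
Sum: 53346.7122 km; keep the coarser place, 10^3.
Result: 5.3 × 10⁴ km.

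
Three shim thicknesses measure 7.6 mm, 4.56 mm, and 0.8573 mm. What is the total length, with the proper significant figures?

7.6 mm + 4.56 mm + 0.8573 mm = 13.0173 mm.
Addition/subtraction keeps the fewest decimal places: 7.6 → 1 decimal place, 4.56 → 2 decimal places, 0.8573 → 4 decimal places; limit is 1.
Rounded to 1 decimal place: 13.0 mm.

13.0 mm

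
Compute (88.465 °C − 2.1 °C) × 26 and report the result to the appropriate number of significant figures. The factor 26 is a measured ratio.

88.465 °C − 2.1 °C = 86.365 °C; the difference is limited to 1 decimal place (3 s.f.).
Carrying full precision, 86.365 × 26 = 2245.49 °C; 26 has 2 s.f., so the result keeps min(3, 2) = 2 s.f.
Rounded to 2 significant figures: 2.2 × 10³ °C.

2.2 × 10³ °C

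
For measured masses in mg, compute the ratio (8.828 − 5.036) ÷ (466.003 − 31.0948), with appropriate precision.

8.828 − 5.036 = 3.792, limited to 3 d.p. → 4 s.f.; 466.003 − 31.0948 = 434.9082, limited to 3 d.p. → 6 s.f.
Carrying full precision, 3.792 ÷ 434.9082 = 0.00871908140615…; keep min(4, 6) = 4 s.f.
Rounded to 4 significant figures: 0.008719.

0.008719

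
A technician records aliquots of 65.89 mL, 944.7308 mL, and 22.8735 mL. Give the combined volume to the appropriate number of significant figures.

1033.49 mL

65.89 mL + 944.7308 mL + 22.8735 mL = 1033.4943 mL.
Addition/subtraction keeps the fewest decimal places: 65.89 → 2 decimal places, 944.7308 → 4 decimal places, 22.8735 → 4 decimal places; limit is 2.
Rounded to 2 decimal places: 1033.49 mL.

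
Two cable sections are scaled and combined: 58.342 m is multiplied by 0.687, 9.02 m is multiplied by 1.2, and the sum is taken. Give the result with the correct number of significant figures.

51 m

58.342 × 0.687 = 40.080954 → 40.1 m (3 s.f., last digit at the 10^-1 place).
9.02 × 1.2 = 10.824 → 11 m (2 s.f., last digit at the 10^0 place).
Sum: 50.904954 m; keep the coarser place, 10^0.
Result: 51 m.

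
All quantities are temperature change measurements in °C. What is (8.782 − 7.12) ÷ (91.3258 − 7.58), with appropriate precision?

0.0198

8.782 − 7.12 = 1.662, limited to 2 d.p. → 3 s.f.; 91.3258 − 7.58 = 83.7458, limited to 2 d.p. → 4 s.f.
Carrying full precision, 1.662 ÷ 83.7458 = 0.01984577137…; keep min(3, 4) = 3 s.f.
Rounded to 3 significant figures: 0.0198.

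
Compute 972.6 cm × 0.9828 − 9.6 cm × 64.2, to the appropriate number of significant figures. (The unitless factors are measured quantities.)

972.6 × 0.9828 = 955.87128 → 955.9 cm (4 s.f., last digit at the 10^-1 place).
9.6 × 64.2 = 616.32 → 6.2 × 10^2 cm (2 s.f., last digit at the 10^1 place).
Difference: 339.55128 cm; keep the coarser place, 10^1.
Result: 3.4 × 10^2 cm.

3.4 × 10^2 cm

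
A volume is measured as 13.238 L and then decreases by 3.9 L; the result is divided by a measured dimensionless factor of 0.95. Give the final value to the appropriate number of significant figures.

9.8 L

13.238 L − 3.9 L = 9.338 L; the difference is limited to 1 decimal place (2 s.f.).
Carrying full precision, 9.338 ÷ 0.95 = 9.82947368421… L; 0.95 has 2 s.f., so the result keeps min(2, 2) = 2 s.f.
Rounded to 2 significant figures: 9.8 L.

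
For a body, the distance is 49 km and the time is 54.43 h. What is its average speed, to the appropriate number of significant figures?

average speed = 49 km ÷ 54.43 h = 0.900238838876… km/h.
49 has 2 significant figures; 54.43 has 4.
Division/multiplication keeps the fewest: 2 significant figures.
Rounded: 0.90 km/h.

0.90 km/h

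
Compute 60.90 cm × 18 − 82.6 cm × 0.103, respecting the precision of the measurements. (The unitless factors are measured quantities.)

60.90 × 18 = 1096.2 → 1.1 × 10³ cm (2 s.f., last digit at the 10^2 place).
82.6 × 0.103 = 8.5078 → 8.51 cm (3 s.f., last digit at the 10^-2 place).
Difference: 1087.6922 cm; keep the coarser place, 10^2.
Result: 1.1 × 10³ cm.

1.1 × 10³ cm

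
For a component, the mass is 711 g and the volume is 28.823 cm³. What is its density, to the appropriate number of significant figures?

24.7 g/cm³

density = 711 g ÷ 28.823 cm³ = 24.6678000208… g/cm³.
711 has 3 significant figures; 28.823 has 5.
Division/multiplication keeps the fewest: 3 significant figures.
Rounded: 24.7 g/cm³.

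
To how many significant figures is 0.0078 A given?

0.0078: leading zeros are not significant.

2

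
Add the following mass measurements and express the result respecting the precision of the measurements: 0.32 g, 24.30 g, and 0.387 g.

0.32 g + 24.30 g + 0.387 g = 25.007 g.
Addition/subtraction keeps the fewest decimal places: 0.32 → 2 decimal places, 24.30 → 2 decimal places, 0.387 → 3 decimal places; limit is 2.
Rounded to 2 decimal places: 25.01 g.

25.01 g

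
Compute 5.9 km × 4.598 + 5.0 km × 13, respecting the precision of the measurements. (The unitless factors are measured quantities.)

92 km

5.9 × 4.598 = 27.1282 → 27 km (2 s.f., last digit at the 10^0 place).
5.0 × 13 = 65 → 65 km (2 s.f., last digit at the 10^0 place).
Sum: 92.1282 km; keep the coarser place, 10^0.
Result: 92 km.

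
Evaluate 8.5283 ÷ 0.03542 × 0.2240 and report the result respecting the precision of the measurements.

53.93

8.5283 ÷ 0.03542 × 0.2240 = 53.9339130435…
Multiplication/division keeps the fewest significant figures: 8.5283 → 5 s.f., 0.03542 → 4 s.f., 0.2240 → 4 s.f.; limit is 4.
Rounded to 4 significant figures: 53.93.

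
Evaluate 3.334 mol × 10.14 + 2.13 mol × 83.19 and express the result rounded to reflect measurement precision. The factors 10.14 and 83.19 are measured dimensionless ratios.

2.11 × 10^2 mol

3.334 × 10.14 = 33.80676 → 33.81 mol (4 s.f., last digit at the 10^-2 place).
2.13 × 83.19 = 177.1947 → 177 mol (3 s.f., last digit at the 10^0 place).
Sum: 211.00146 mol; keep the coarser place, 10^0.
Result: 2.11 × 10^2 mol.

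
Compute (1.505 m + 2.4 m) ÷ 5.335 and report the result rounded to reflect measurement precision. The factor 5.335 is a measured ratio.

1.505 m + 2.4 m = 3.905 m; the sum is limited to 1 decimal place (2 s.f.).
Carrying full precision, 3.905 ÷ 5.335 = 0.731958762887… m; 5.335 has 4 s.f., so the result keeps min(2, 4) = 2 s.f.
Rounded to 2 significant figures: 0.73 m.

0.73 m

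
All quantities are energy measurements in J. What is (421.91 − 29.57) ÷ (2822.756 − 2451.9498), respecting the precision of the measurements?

1.0581

421.91 − 29.57 = 392.34, limited to 2 d.p. → 5 s.f.; 2822.756 − 2451.9498 = 370.8062, limited to 3 d.p. → 6 s.f.
Carrying full precision, 392.34 ÷ 370.8062 = 1.05807292327…; keep min(5, 6) = 5 s.f.
Rounded to 5 significant figures: 1.0581.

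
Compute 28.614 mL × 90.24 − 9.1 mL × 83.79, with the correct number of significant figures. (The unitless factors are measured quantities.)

28.614 × 90.24 = 2582.12736 → 2582 mL (4 s.f., last digit at the 10^0 place).
9.1 × 83.79 = 762.489 → 7.6 × 10^2 mL (2 s.f., last digit at the 10^1 place).
Difference: 1819.63836 mL; keep the coarser place, 10^1.
Result: 1.82 × 10^3 mL.

1.82 × 10^3 mL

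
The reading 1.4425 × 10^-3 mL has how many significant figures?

5

1.4425 × 10^-3: in scientific notation every digit of the coefficient is significant.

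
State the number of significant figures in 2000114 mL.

2000114: zeros between nonzero digits are significant.

7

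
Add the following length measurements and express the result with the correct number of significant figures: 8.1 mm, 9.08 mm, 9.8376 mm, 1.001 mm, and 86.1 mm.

8.1 mm + 9.08 mm + 9.8376 mm + 1.001 mm + 86.1 mm = 114.1186 mm.
Addition/subtraction keeps the fewest decimal places: 8.1 → 1 decimal place, 9.08 → 2 decimal places, 9.8376 → 4 decimal places, 1.001 → 3 decimal places, 86.1 → 1 decimal place; limit is 1.
Rounded to 1 decimal place: 1.141 × 10² mm.

1.141 × 10² mm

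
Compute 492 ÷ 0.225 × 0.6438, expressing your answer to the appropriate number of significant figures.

492 ÷ 0.225 × 0.6438 = 1407.776
Multiplication/division keeps the fewest significant figures: 492 → 3 s.f., 0.225 → 3 s.f., 0.6438 → 4 s.f.; limit is 3.
Rounded to 3 significant figures: 1.41 × 10^3.

1.41 × 10^3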